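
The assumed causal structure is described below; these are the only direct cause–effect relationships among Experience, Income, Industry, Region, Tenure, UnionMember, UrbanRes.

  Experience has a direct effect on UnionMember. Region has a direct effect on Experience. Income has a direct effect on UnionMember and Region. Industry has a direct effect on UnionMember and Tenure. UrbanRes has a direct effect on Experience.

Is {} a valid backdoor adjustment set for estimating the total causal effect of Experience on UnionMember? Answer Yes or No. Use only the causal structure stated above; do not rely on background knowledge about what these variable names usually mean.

No

Backdoor paths from Experience to UnionMember (paths whose first edge points into Experience):
  P1: Experience <- Region <- Income -> UnionMember
Condition 1 (no descendant of Experience in the set): holds — descendants of Experience are {UnionMember}; none are in {}.
Condition 2 (every backdoor path blocked by {}):
  P1: open — no interior node is in the conditioning set.
{} does not satisfy the backdoor criterion.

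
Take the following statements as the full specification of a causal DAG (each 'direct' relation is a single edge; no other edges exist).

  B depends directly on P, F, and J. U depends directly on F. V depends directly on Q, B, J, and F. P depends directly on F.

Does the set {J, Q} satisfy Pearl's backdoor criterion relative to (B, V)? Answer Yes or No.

No

Backdoor paths from B to V (paths whose first edge points into B):
  P1: B <- F -> V
  P2: B <- P <- F -> V
  P3: B <- J -> V
Condition 1 (no descendant of B in the set): holds — descendants of B are {V}; none are in {J, Q}.
Condition 2 (every backdoor path blocked by {J, Q}):
  P1: open — no interior node is in the conditioning set.
  P2: open — no interior node is in the conditioning set.
  P3: blocked at fork node J ∈ conditioning set.
{J, Q} does not satisfy the backdoor criterion.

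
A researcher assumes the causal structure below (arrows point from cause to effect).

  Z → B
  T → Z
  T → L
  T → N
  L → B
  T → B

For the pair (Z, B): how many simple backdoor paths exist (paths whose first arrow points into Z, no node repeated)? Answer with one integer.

A backdoor path from Z to B is any simple undirected path whose first edge points into Z (i.e. leaves Z via a parent).
Parents of Z: {T}.
Enumerating:
  P1: Z <- T -> L -> B
  P2: Z <- T -> B
That exhausts the simple backdoor paths. Count: 2.

2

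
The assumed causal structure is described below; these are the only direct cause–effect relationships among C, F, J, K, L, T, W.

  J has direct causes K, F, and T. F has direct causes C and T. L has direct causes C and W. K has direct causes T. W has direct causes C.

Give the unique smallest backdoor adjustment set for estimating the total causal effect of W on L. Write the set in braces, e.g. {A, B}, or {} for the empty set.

{C}

Variables eligible for adjustment (non-descendants of W, excluding W and L): {C, F, J, K, T}.
Backdoor paths from W to L:
  P1: W <- C -> L
The empty set is not sufficient: P1 (W <- C -> L) has no collider blocking it and no conditioned non-collider, so it is open.
Try {C}:
  P1: blocked at fork node C ∈ conditioning set.
{C} contains no descendant of W and blocks every backdoor path.
No other singleton works — e.g. {T} leaves P1 open — so {C} is the unique smallest valid adjustment set.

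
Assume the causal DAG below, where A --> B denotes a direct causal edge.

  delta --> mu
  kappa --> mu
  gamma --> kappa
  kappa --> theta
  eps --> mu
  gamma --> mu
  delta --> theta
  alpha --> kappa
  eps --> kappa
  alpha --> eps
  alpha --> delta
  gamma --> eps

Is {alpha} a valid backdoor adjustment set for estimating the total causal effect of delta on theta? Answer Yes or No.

Backdoor paths from delta to theta (paths whose first edge points into delta):
  P1: delta <- alpha -> eps <- gamma -> kappa -> theta
  P2: delta <- alpha -> eps <- gamma -> mu <- kappa -> theta
  P3: delta <- alpha -> eps -> kappa -> theta
  P4: delta <- alpha -> eps -> mu <- gamma -> kappa -> theta
  P5: delta <- alpha -> eps -> mu <- kappa -> theta
  P6: delta <- alpha -> kappa -> theta
Condition 1 (no descendant of delta in the set): holds — descendants of delta are {mu, theta}; none are in {alpha}.
Condition 2 (every backdoor path blocked by {alpha}):
  P1: blocked at fork node alpha ∈ conditioning set.
  P2: blocked at fork node alpha ∈ conditioning set.
  P3: blocked at fork node alpha ∈ conditioning set.
  P4: blocked at fork node alpha ∈ conditioning set.
  P5: blocked at fork node alpha ∈ conditioning set.
  P6: blocked at fork node alpha ∈ conditioning set.
{alpha} satisfies the backdoor criterion.

Yes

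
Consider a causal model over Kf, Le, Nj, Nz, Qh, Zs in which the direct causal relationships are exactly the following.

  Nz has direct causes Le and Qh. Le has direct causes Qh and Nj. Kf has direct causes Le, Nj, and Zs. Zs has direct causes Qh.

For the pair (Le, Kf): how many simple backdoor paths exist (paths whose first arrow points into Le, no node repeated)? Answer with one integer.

2

A backdoor path from Le to Kf is any simple undirected path whose first edge points into Le (i.e. leaves Le via a parent).
Parents of Le: {Nj, Qh}.
Enumerating:
  P1: Le <- Qh -> Zs -> Kf
  P2: Le <- Nj -> Kf
That exhausts the simple backdoor paths. Count: 2.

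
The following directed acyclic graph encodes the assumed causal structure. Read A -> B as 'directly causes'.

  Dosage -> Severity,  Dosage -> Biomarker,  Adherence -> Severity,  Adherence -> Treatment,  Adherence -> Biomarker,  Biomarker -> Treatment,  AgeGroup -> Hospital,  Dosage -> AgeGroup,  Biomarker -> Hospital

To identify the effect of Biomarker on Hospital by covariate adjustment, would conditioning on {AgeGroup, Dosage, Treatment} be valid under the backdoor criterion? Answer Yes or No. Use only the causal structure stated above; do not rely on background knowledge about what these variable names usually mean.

Backdoor paths from Biomarker to Hospital (paths whose first edge points into Biomarker):
  P1: Biomarker <- Adherence -> Severity <- Dosage -> AgeGroup -> Hospital
  P2: Biomarker <- Dosage -> AgeGroup -> Hospital
Condition 1 (no descendant of Biomarker in the set): FAILS — Treatment is a descendant of Biomarker.
Condition 2 (every backdoor path blocked by {AgeGroup, Dosage, Treatment}):
  P1: blocked at collider Severity (neither it nor any descendant is in the conditioning set).
  P2: blocked at fork node Dosage ∈ conditioning set.
{AgeGroup, Dosage, Treatment} does not satisfy the backdoor criterion.

No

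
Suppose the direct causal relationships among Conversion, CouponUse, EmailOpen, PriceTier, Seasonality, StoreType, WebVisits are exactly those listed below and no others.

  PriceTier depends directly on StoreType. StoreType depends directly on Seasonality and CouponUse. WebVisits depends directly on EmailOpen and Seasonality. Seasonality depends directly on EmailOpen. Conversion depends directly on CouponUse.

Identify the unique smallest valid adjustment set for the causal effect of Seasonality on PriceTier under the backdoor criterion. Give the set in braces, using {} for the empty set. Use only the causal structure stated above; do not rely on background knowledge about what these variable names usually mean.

Variables eligible for adjustment (non-descendants of Seasonality, excluding Seasonality and PriceTier): {Conversion, CouponUse, EmailOpen}.
Backdoor paths from Seasonality to PriceTier:
  (none)
With no backdoor paths the empty set already satisfies the criterion, and it is trivially minimal.

{}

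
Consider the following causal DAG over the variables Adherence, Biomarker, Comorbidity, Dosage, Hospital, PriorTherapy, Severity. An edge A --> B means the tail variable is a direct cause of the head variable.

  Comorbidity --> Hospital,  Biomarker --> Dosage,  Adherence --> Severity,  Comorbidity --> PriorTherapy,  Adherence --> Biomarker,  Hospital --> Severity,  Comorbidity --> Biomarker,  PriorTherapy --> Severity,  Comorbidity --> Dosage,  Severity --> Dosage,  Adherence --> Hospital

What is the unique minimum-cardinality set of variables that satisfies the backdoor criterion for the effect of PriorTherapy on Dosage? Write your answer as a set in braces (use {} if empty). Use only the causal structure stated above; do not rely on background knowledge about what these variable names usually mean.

Variables eligible for adjustment (non-descendants of PriorTherapy, excluding PriorTherapy and Dosage): {Adherence, Biomarker, Comorbidity, Hospital}.
Backdoor paths from PriorTherapy to Dosage:
  P1: PriorTherapy <- Comorbidity -> Hospital <- Adherence -> Severity -> Dosage
  P2: PriorTherapy <- Comorbidity -> Hospital <- Adherence -> Biomarker -> Dosage
  P3: PriorTherapy <- Comorbidity -> Hospital -> Severity <- Adherence -> Biomarker -> Dosage
  P4: PriorTherapy <- Comorbidity -> Hospital -> Severity -> Dosage
  P5: PriorTherapy <- Comorbidity -> Biomarker <- Adherence -> Hospital -> Severity -> Dosage
  P6: PriorTherapy <- Comorbidity -> Biomarker <- Adherence -> Severity -> Dosage
  P7: PriorTherapy <- Comorbidity -> Biomarker -> Dosage
  P8: PriorTherapy <- Comorbidity -> Dosage
The empty set is not sufficient: P4 (PriorTherapy <- Comorbidity -> Hospital -> Severity -> Dosage) has no collider blocking it and no conditioned non-collider, so it is open.
Try {Comorbidity}:
  P1: blocked at fork node Comorbidity ∈ conditioning set.
  P2: blocked at fork node Comorbidity ∈ conditioning set.
  P3: blocked at fork node Comorbidity ∈ conditioning set.
  P4: blocked at fork node Comorbidity ∈ conditioning set.
  P5: blocked at fork node Comorbidity ∈ conditioning set.
  P6: blocked at fork node Comorbidity ∈ conditioning set.
  P7: blocked at fork node Comorbidity ∈ conditioning set.
  P8: blocked at fork node Comorbidity ∈ conditioning set.
{Comorbidity} contains no descendant of PriorTherapy and blocks every backdoor path.
No other singleton works — e.g. {Adherence} leaves P4 open — so {Comorbidity} is the unique smallest valid adjustment set.

{Comorbidity}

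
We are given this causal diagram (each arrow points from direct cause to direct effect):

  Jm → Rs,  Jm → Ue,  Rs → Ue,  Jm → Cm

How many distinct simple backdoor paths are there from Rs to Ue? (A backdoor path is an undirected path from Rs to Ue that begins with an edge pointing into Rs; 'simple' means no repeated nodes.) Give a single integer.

A backdoor path from Rs to Ue is any simple undirected path whose first edge points into Rs (i.e. leaves Rs via a parent).
Parents of Rs: {Jm}.
Enumerating:
  P1: Rs <- Jm -> Ue
That exhausts the simple backdoor paths. Count: 1.

1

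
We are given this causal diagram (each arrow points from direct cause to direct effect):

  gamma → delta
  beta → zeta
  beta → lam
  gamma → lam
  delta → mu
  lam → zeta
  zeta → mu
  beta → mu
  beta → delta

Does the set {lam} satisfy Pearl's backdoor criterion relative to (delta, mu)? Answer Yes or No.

No

Backdoor paths from delta to mu (paths whose first edge points into delta):
  P1: delta <- gamma -> lam <- beta -> zeta -> mu
  P2: delta <- gamma -> lam <- beta -> mu
  P3: delta <- gamma -> lam -> zeta <- beta -> mu
  P4: delta <- gamma -> lam -> zeta -> mu
  P5: delta <- beta -> lam -> zeta -> mu
  P6: delta <- beta -> zeta -> mu
  P7: delta <- beta -> mu
Condition 1 (no descendant of delta in the set): holds — descendants of delta are {mu}; none are in {lam}.
Condition 2 (every backdoor path blocked by {lam}):
  P1: open — collider(s) lam are conditioned on (or have a conditioned descendant) and no non-collider on the path is in the set.
  P2: open — collider(s) lam are conditioned on (or have a conditioned descendant) and no non-collider on the path is in the set.
  P3: blocked at chain node lam ∈ conditioning set.
  P4: blocked at chain node lam ∈ conditioning set.
  P5: blocked at chain node lam ∈ conditioning set.
  P6: open — no interior node is in the conditioning set.
  P7: open — no interior node is in the conditioning set.
{lam} does not satisfy the backdoor criterion.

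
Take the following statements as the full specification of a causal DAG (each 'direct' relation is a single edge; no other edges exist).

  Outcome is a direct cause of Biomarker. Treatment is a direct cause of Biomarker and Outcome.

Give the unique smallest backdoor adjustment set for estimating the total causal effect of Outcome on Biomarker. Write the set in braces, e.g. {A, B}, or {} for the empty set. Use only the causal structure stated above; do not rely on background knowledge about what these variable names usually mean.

{Treatment}

Variables eligible for adjustment (non-descendants of Outcome, excluding Outcome and Biomarker): {Treatment}.
Backdoor paths from Outcome to Biomarker:
  P1: Outcome <- Treatment -> Biomarker
The empty set is not sufficient: P1 (Outcome <- Treatment -> Biomarker) has no collider blocking it and no conditioned non-collider, so it is open.
Try {Treatment}:
  P1: blocked at fork node Treatment ∈ conditioning set.
{Treatment} contains no descendant of Outcome and blocks every backdoor path.
{Treatment} is the unique smallest valid adjustment set.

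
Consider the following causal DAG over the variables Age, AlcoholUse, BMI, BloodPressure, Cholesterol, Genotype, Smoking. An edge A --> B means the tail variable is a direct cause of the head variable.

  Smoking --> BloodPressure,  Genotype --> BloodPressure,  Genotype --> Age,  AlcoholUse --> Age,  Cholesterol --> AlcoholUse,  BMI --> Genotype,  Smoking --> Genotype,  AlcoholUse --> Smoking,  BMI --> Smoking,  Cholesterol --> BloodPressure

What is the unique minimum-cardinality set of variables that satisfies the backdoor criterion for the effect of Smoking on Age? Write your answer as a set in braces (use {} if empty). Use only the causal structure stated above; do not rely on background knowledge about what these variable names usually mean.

Variables eligible for adjustment (non-descendants of Smoking, excluding Smoking and Age): {AlcoholUse, BMI, Cholesterol}.
Backdoor paths from Smoking to Age:
  P1: Smoking <- BMI -> Genotype -> Age
  P2: Smoking <- BMI -> Genotype -> BloodPressure <- Cholesterol -> AlcoholUse -> Age
  P3: Smoking <- AlcoholUse <- Cholesterol -> BloodPressure <- Genotype -> Age
  P4: Smoking <- AlcoholUse -> Age
The empty set is not sufficient: P1 (Smoking <- BMI -> Genotype -> Age) has no collider blocking it and no conditioned non-collider, so it is open.
Try {AlcoholUse, BMI}:
  P1: blocked at fork node BMI ∈ conditioning set.
  P2: blocked at fork node BMI ∈ conditioning set.
  P3: blocked at chain node AlcoholUse ∈ conditioning set.
  P4: blocked at fork node AlcoholUse ∈ conditioning set.
{AlcoholUse, BMI} contains no descendant of Smoking and blocks every backdoor path.
Every element of {AlcoholUse, BMI} is needed (dropping AlcoholUse leaves P4 open; dropping BMI leaves P1 open), so no proper subset is valid.
Among all size-2 subsets of the eligible variables, only {AlcoholUse, BMI} blocks every backdoor path, so it is the unique smallest valid adjustment set.

{AlcoholUse, BMI}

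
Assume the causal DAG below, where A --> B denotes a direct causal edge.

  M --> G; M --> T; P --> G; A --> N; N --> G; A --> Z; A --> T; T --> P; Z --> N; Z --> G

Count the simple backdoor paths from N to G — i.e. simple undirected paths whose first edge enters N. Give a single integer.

A backdoor path from N to G is any simple undirected path whose first edge points into N (i.e. leaves N via a parent).
Parents of N: {A, Z}.
Enumerating:
  P1: N <- A -> T <- M -> G
  P2: N <- A -> T -> P -> G
  P3: N <- A -> Z -> G
  P4: N <- Z <- A -> T <- M -> G
  P5: N <- Z <- A -> T -> P -> G
  P6: N <- Z -> G
That exhausts the simple backdoor paths. Count: 6.

6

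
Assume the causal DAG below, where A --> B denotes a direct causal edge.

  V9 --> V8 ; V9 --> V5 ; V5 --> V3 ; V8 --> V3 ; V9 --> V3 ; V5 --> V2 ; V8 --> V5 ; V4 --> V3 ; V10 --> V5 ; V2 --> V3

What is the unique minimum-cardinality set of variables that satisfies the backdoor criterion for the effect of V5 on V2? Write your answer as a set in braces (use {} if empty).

Variables eligible for adjustment (non-descendants of V5, excluding V5 and V2): {V10, V4, V8, V9}.
Backdoor paths from V5 to V2:
  P1: V5 <- V9 -> V8 -> V3 <- V2
  P2: V5 <- V9 -> V3 <- V2
  P3: V5 <- V8 <- V9 -> V3 <- V2
  P4: V5 <- V8 -> V3 <- V2
Each backdoor path contains an unconditioned collider, so every path is already blocked with the empty conditioning set:
  P1: blocked at collider V3 (neither it nor any descendant is in the conditioning set).
  P2: blocked at collider V3 (neither it nor any descendant is in the conditioning set).
  P3: blocked at collider V3 (neither it nor any descendant is in the conditioning set).
  P4: blocked at collider V3 (neither it nor any descendant is in the conditioning set).
The empty set is therefore the unique smallest valid set.

{}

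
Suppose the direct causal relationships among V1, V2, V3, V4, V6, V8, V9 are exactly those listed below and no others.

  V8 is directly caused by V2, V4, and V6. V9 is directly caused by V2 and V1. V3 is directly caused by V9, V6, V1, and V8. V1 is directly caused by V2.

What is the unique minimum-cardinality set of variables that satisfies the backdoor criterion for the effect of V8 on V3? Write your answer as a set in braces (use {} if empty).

{V2, V6}

Variables eligible for adjustment (non-descendants of V8, excluding V8 and V3): {V1, V2, V4, V6, V9}.
Backdoor paths from V8 to V3:
  P1: V8 <- V2 -> V1 -> V9 -> V3
  P2: V8 <- V2 -> V1 -> V3
  P3: V8 <- V2 -> V9 <- V1 -> V3
  P4: V8 <- V2 -> V9 -> V3
  P5: V8 <- V6 -> V3
The empty set is not sufficient: P1 (V8 <- V2 -> V1 -> V9 -> V3) has no collider blocking it and no conditioned non-collider, so it is open.
Try {V2, V6}:
  P1: blocked at fork node V2 ∈ conditioning set.
  P2: blocked at fork node V2 ∈ conditioning set.
  P3: blocked at fork node V2 ∈ conditioning set.
  P4: blocked at fork node V2 ∈ conditioning set.
  P5: blocked at fork node V6 ∈ conditioning set.
{V2, V6} contains no descendant of V8 and blocks every backdoor path.
Every element of {V2, V6} is needed (dropping V2 leaves P1 open; dropping V6 leaves P5 open), so no proper subset is valid.
Among all size-2 subsets of the eligible variables, only {V2, V6} blocks every backdoor path, so it is the unique smallest valid adjustment set.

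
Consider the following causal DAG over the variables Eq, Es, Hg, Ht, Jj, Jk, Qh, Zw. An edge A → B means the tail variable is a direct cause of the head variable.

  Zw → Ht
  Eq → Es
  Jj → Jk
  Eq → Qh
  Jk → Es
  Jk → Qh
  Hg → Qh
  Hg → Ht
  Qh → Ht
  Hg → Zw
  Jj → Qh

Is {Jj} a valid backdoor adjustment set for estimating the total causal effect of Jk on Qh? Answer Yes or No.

Yes

Backdoor paths from Jk to Qh (paths whose first edge points into Jk):
  P1: Jk <- Jj -> Qh
Condition 1 (no descendant of Jk in the set): holds — descendants of Jk are {Es, Ht, Qh}; none are in {Jj}.
Condition 2 (every backdoor path blocked by {Jj}):
  P1: blocked at fork node Jj ∈ conditioning set.
{Jj} satisfies the backdoor criterion.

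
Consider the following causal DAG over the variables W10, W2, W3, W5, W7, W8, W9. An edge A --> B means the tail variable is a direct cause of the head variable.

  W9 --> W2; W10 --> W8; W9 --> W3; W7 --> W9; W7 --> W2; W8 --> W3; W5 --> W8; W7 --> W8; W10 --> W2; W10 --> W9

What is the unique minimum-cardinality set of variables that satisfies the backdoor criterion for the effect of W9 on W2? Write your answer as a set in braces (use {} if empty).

Variables eligible for adjustment (non-descendants of W9, excluding W9 and W2): {W10, W5, W7, W8}.
Backdoor paths from W9 to W2:
  P1: W9 <- W10 -> W8 <- W7 -> W2
  P2: W9 <- W10 -> W2
  P3: W9 <- W7 -> W8 <- W10 -> W2
  P4: W9 <- W7 -> W2
The empty set is not sufficient: P2 (W9 <- W10 -> W2) has no collider blocking it and no conditioned non-collider, so it is open.
Try {W10, W7}:
  P1: blocked at fork node W10 ∈ conditioning set.
  P2: blocked at fork node W10 ∈ conditioning set.
  P3: blocked at fork node W7 ∈ conditioning set.
  P4: blocked at fork node W7 ∈ conditioning set.
{W10, W7} contains no descendant of W9 and blocks every backdoor path.
Every element of {W10, W7} is needed (dropping W10 leaves P2 open; dropping W7 leaves P4 open), so no proper subset is valid.
Among all size-2 subsets of the eligible variables, only {W10, W7} blocks every backdoor path, so it is the unique smallest valid adjustment set.

{W10, W7}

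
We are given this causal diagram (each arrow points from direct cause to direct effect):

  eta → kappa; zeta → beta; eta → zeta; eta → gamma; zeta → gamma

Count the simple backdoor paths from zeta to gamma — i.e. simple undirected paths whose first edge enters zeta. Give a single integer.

A backdoor path from zeta to gamma is any simple undirected path whose first edge points into zeta (i.e. leaves zeta via a parent).
Parents of zeta: {eta}.
Enumerating:
  P1: zeta <- eta -> gamma
That exhausts the simple backdoor paths. Count: 1.

1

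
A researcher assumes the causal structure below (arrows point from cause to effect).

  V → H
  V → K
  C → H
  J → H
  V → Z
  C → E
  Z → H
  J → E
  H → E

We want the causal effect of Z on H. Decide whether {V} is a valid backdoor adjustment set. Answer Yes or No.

Backdoor paths from Z to H (paths whose first edge points into Z):
  P1: Z <- V -> H
Condition 1 (no descendant of Z in the set): holds — descendants of Z are {E, H}; none are in {V}.
Condition 2 (every backdoor path blocked by {V}):
  P1: blocked at fork node V ∈ conditioning set.
{V} satisfies the backdoor criterion.

Yes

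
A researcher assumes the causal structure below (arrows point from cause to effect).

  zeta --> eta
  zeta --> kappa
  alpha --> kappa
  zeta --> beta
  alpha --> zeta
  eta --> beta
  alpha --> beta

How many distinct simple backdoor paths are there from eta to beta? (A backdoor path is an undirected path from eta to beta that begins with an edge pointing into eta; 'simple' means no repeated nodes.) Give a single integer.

A backdoor path from eta to beta is any simple undirected path whose first edge points into eta (i.e. leaves eta via a parent).
Parents of eta: {zeta}.
Enumerating:
  P1: eta <- zeta <- alpha -> beta
  P2: eta <- zeta -> kappa <- alpha -> beta
  P3: eta <- zeta -> beta
That exhausts the simple backdoor paths. Count: 3.

3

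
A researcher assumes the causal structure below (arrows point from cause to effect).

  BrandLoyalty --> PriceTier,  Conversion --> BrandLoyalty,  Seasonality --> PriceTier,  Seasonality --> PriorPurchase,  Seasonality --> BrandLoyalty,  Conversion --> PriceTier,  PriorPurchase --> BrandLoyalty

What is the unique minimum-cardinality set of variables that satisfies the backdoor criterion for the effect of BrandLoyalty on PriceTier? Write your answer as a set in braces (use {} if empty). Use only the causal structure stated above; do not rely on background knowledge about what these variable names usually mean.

{Conversion, Seasonality}

Variables eligible for adjustment (non-descendants of BrandLoyalty, excluding BrandLoyalty and PriceTier): {Conversion, PriorPurchase, Seasonality}.
Backdoor paths from BrandLoyalty to PriceTier:
  P1: BrandLoyalty <- Seasonality -> PriceTier
  P2: BrandLoyalty <- PriorPurchase <- Seasonality -> PriceTier
  P3: BrandLoyalty <- Conversion -> PriceTier
The empty set is not sufficient: P1 (BrandLoyalty <- Seasonality -> PriceTier) has no collider blocking it and no conditioned non-collider, so it is open.
Try {Conversion, Seasonality}:
  P1: blocked at fork node Seasonality ∈ conditioning set.
  P2: blocked at fork node Seasonality ∈ conditioning set.
  P3: blocked at fork node Conversion ∈ conditioning set.
{Conversion, Seasonality} contains no descendant of BrandLoyalty and blocks every backdoor path.
Every element of {Conversion, Seasonality} is needed (dropping Conversion leaves P3 open; dropping Seasonality leaves P1 open), so no proper subset is valid.
Among all size-2 subsets of the eligible variables, only {Conversion, Seasonality} blocks every backdoor path, so it is the unique smallest valid adjustment set.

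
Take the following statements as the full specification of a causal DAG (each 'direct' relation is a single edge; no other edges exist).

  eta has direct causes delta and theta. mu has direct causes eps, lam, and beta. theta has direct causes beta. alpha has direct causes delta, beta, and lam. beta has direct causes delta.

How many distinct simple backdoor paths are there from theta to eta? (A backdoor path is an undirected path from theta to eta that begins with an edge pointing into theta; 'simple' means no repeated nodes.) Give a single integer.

3

A backdoor path from theta to eta is any simple undirected path whose first edge points into theta (i.e. leaves theta via a parent).
Parents of theta: {beta}.
Enumerating:
  P1: theta <- beta <- delta -> eta
  P2: theta <- beta -> mu <- lam -> alpha <- delta -> eta
  P3: theta <- beta -> alpha <- delta -> eta
That exhausts the simple backdoor paths. Count: 3.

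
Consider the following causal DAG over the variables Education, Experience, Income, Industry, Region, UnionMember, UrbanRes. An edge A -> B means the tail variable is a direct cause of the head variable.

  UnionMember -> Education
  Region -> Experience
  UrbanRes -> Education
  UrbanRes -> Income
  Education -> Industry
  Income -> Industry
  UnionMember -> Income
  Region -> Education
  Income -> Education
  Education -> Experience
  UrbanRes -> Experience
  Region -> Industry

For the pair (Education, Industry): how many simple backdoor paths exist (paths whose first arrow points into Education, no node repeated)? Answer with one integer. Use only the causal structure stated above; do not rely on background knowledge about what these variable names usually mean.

8

A backdoor path from Education to Industry is any simple undirected path whose first edge points into Education (i.e. leaves Education via a parent).
Parents of Education: {Income, Region, UnionMember, UrbanRes}.
Enumerating:
  P1: Education <- UnionMember -> Income <- UrbanRes -> Experience <- Region -> Industry
  P2: Education <- UnionMember -> Income -> Industry
  P3: Education <- UrbanRes -> Income -> Industry
  P4: Education <- UrbanRes -> Experience <- Region -> Industry
  P5: Education <- Income <- UrbanRes -> Experience <- Region -> Industry
  P6: Education <- Income -> Industry
  P7: Education <- Region -> Experience <- UrbanRes -> Income -> Industry
  P8: Education <- Region -> Industry
That exhausts the simple backdoor paths. Count: 8.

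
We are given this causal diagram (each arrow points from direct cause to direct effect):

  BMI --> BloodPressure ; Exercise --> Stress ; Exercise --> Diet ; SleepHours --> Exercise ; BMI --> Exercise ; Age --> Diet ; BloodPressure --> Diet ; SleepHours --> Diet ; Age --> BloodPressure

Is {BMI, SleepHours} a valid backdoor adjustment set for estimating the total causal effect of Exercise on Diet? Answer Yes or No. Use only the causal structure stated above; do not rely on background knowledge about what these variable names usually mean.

Yes

Backdoor paths from Exercise to Diet (paths whose first edge points into Exercise):
  P1: Exercise <- SleepHours -> Diet
  P2: Exercise <- BMI -> BloodPressure <- Age -> Diet
  P3: Exercise <- BMI -> BloodPressure -> Diet
Condition 1 (no descendant of Exercise in the set): holds — descendants of Exercise are {Diet, Stress}; none are in {BMI, SleepHours}.
Condition 2 (every backdoor path blocked by {BMI, SleepHours}):
  P1: blocked at fork node SleepHours ∈ conditioning set.
  P2: blocked at fork node BMI ∈ conditioning set.
  P3: blocked at fork node BMI ∈ conditioning set.
{BMI, SleepHours} satisfies the backdoor criterion.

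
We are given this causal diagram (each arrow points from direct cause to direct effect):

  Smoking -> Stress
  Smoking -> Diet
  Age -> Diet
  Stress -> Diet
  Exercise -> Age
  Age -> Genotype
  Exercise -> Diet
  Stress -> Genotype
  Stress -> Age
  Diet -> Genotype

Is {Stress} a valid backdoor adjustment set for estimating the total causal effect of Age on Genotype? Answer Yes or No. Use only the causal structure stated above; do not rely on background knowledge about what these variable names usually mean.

Backdoor paths from Age to Genotype (paths whose first edge points into Age):
  P1: Age <- Exercise -> Diet <- Smoking -> Stress -> Genotype
  P2: Age <- Exercise -> Diet <- Stress -> Genotype
  P3: Age <- Exercise -> Diet -> Genotype
  P4: Age <- Stress <- Smoking -> Diet -> Genotype
  P5: Age <- Stress -> Diet -> Genotype
  P6: Age <- Stress -> Genotype
Condition 1 (no descendant of Age in the set): holds — descendants of Age are {Diet, Genotype}; none are in {Stress}.
Condition 2 (every backdoor path blocked by {Stress}):
  P1: blocked at collider Diet (neither it nor any descendant is in the conditioning set).
  P2: blocked at collider Diet (neither it nor any descendant is in the conditioning set).
  P3: open — no interior node is in the conditioning set.
  P4: blocked at chain node Stress ∈ conditioning set.
  P5: blocked at fork node Stress ∈ conditioning set.
  P6: blocked at fork node Stress ∈ conditioning set.
{Stress} does not satisfy the backdoor criterion.

No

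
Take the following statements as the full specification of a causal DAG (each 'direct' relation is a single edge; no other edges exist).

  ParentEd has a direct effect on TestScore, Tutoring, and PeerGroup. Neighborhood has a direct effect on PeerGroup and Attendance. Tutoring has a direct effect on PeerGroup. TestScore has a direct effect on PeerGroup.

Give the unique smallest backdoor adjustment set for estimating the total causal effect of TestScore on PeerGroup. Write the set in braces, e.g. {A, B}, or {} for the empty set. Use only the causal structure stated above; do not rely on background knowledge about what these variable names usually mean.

Variables eligible for adjustment (non-descendants of TestScore, excluding TestScore and PeerGroup): {Attendance, Neighborhood, ParentEd, Tutoring}.
Backdoor paths from TestScore to PeerGroup:
  P1: TestScore <- ParentEd -> Tutoring -> PeerGroup
  P2: TestScore <- ParentEd -> PeerGroup
The empty set is not sufficient: P1 (TestScore <- ParentEd -> Tutoring -> PeerGroup) has no collider blocking it and no conditioned non-collider, so it is open.
Try {ParentEd}:
  P1: blocked at fork node ParentEd ∈ conditioning set.
  P2: blocked at fork node ParentEd ∈ conditioning set.
{ParentEd} contains no descendant of TestScore and blocks every backdoor path.
No other singleton works — e.g. {Tutoring} leaves P2 open — so {ParentEd} is the unique smallest valid adjustment set.

{ParentEd}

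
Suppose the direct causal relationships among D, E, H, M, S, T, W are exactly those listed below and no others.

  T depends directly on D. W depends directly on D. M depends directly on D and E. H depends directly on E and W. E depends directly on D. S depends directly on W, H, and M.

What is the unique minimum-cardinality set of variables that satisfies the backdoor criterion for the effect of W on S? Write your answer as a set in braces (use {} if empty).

{D}

Variables eligible for adjustment (non-descendants of W, excluding W and S): {D, E, M, T}.
Backdoor paths from W to S:
  P1: W <- D -> E -> M -> S
  P2: W <- D -> E -> H -> S
  P3: W <- D -> M <- E -> H -> S
  P4: W <- D -> M -> S
The empty set is not sufficient: P1 (W <- D -> E -> M -> S) has no collider blocking it and no conditioned non-collider, so it is open.
Try {D}:
  P1: blocked at fork node D ∈ conditioning set.
  P2: blocked at fork node D ∈ conditioning set.
  P3: blocked at fork node D ∈ conditioning set.
  P4: blocked at fork node D ∈ conditioning set.
{D} contains no descendant of W and blocks every backdoor path.
No other singleton works — e.g. {E} leaves P4 open — so {D} is the unique smallest valid adjustment set.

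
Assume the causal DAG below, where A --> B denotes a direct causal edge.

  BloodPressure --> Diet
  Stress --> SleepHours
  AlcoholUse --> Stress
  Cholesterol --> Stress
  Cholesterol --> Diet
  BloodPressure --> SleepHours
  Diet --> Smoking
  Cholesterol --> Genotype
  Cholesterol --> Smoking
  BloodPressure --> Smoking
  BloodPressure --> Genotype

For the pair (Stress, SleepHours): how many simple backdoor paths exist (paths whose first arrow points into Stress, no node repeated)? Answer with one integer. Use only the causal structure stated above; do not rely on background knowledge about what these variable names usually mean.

A backdoor path from Stress to SleepHours is any simple undirected path whose first edge points into Stress (i.e. leaves Stress via a parent).
Parents of Stress: {AlcoholUse, Cholesterol}.
Enumerating:
  P1: Stress <- Cholesterol -> Diet <- BloodPressure -> SleepHours
  P2: Stress <- Cholesterol -> Diet -> Smoking <- BloodPressure -> SleepHours
  P3: Stress <- Cholesterol -> Smoking <- BloodPressure -> SleepHours
  P4: Stress <- Cholesterol -> Smoking <- Diet <- BloodPressure -> SleepHours
  P5: Stress <- Cholesterol -> Genotype <- BloodPressure -> SleepHours
That exhausts the simple backdoor paths. Count: 5.

5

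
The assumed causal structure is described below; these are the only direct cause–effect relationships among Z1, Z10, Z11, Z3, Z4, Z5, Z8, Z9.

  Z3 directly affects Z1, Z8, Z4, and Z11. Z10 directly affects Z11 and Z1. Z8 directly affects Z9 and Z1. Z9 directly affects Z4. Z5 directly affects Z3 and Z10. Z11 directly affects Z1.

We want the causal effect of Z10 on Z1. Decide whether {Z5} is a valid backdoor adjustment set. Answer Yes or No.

Backdoor paths from Z10 to Z1 (paths whose first edge points into Z10):
  P1: Z10 <- Z5 -> Z3 -> Z11 -> Z1
  P2: Z10 <- Z5 -> Z3 -> Z8 -> Z1
  P3: Z10 <- Z5 -> Z3 -> Z1
  P4: Z10 <- Z5 -> Z3 -> Z4 <- Z9 <- Z8 -> Z1
Condition 1 (no descendant of Z10 in the set): holds — descendants of Z10 are {Z1, Z11}; none are in {Z5}.
Condition 2 (every backdoor path blocked by {Z5}):
  P1: blocked at fork node Z5 ∈ conditioning set.
  P2: blocked at fork node Z5 ∈ conditioning set.
  P3: blocked at fork node Z5 ∈ conditioning set.
  P4: blocked at fork node Z5 ∈ conditioning set.
{Z5} satisfies the backdoor criterion.

Yes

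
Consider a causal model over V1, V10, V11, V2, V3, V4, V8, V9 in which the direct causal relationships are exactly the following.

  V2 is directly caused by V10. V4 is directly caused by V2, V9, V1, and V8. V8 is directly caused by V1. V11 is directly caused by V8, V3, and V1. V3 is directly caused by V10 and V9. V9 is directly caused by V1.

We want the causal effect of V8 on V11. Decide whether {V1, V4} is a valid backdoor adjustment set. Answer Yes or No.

No

Backdoor paths from V8 to V11 (paths whose first edge points into V8):
  P1: V8 <- V1 -> V9 -> V3 -> V11
  P2: V8 <- V1 -> V9 -> V4 <- V2 <- V10 -> V3 -> V11
  P3: V8 <- V1 -> V4 <- V9 -> V3 -> V11
  P4: V8 <- V1 -> V4 <- V2 <- V10 -> V3 -> V11
  P5: V8 <- V1 -> V11
Condition 1 (no descendant of V8 in the set): FAILS — V4 is a descendant of V8.
Condition 2 (every backdoor path blocked by {V1, V4}):
  P1: blocked at fork node V1 ∈ conditioning set.
  P2: blocked at fork node V1 ∈ conditioning set.
  P3: blocked at fork node V1 ∈ conditioning set.
  P4: blocked at fork node V1 ∈ conditioning set.
  P5: blocked at fork node V1 ∈ conditioning set.
{V1, V4} does not satisfy the backdoor criterion.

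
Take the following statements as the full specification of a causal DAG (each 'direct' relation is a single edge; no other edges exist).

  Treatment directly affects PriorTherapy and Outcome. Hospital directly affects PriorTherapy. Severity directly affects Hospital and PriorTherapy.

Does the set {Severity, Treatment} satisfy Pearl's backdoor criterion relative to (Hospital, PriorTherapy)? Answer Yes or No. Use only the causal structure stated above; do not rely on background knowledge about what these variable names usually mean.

Backdoor paths from Hospital to PriorTherapy (paths whose first edge points into Hospital):
  P1: Hospital <- Severity -> PriorTherapy
Condition 1 (no descendant of Hospital in the set): holds — descendants of Hospital are {PriorTherapy}; none are in {Severity, Treatment}.
Condition 2 (every backdoor path blocked by {Severity, Treatment}):
  P1: blocked at fork node Severity ∈ conditioning set.
{Severity, Treatment} satisfies the backdoor criterion.

Yes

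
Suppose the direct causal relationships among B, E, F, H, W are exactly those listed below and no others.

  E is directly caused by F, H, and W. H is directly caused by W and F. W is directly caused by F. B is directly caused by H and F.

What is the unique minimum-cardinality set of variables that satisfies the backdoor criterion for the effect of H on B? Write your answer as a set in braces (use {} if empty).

{F}

Variables eligible for adjustment (non-descendants of H, excluding H and B): {F, W}.
Backdoor paths from H to B:
  P1: H <- F -> B
  P2: H <- W <- F -> B
  P3: H <- W -> E <- F -> B
The empty set is not sufficient: P1 (H <- F -> B) has no collider blocking it and no conditioned non-collider, so it is open.
Try {F}:
  P1: blocked at fork node F ∈ conditioning set.
  P2: blocked at fork node F ∈ conditioning set.
  P3: blocked at collider E (neither it nor any descendant is in the conditioning set).
{F} contains no descendant of H and blocks every backdoor path.
No other singleton works — e.g. {W} leaves P1 open — so {F} is the unique smallest valid adjustment set.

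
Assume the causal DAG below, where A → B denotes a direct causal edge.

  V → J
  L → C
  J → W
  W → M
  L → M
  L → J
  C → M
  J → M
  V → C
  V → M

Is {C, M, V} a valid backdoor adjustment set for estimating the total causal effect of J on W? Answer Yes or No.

No

Backdoor paths from J to W (paths whose first edge points into J):
  P1: J <- V -> C <- L -> M <- W
  P2: J <- V -> C -> M <- W
  P3: J <- V -> M <- W
  P4: J <- L -> C <- V -> M <- W
  P5: J <- L -> C -> M <- W
  P6: J <- L -> M <- W
Condition 1 (no descendant of J in the set): FAILS — M is a descendant of J.
Condition 2 (every backdoor path blocked by {C, M, V}):
  P1: blocked at fork node V ∈ conditioning set.
  P2: blocked at fork node V ∈ conditioning set.
  P3: blocked at fork node V ∈ conditioning set.
  P4: blocked at fork node V ∈ conditioning set.
  P5: blocked at chain node C ∈ conditioning set.
  P6: open — collider(s) M are conditioned on (or have a conditioned descendant) and no non-collider on the path is in the set.
{C, M, V} does not satisfy the backdoor criterion.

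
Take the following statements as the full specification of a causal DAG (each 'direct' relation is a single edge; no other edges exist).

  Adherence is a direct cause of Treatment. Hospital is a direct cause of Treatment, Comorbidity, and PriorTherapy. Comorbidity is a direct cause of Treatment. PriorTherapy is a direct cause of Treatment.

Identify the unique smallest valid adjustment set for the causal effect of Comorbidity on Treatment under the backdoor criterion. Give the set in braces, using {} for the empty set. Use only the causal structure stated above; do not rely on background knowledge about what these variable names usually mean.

Variables eligible for adjustment (non-descendants of Comorbidity, excluding Comorbidity and Treatment): {Adherence, Hospital, PriorTherapy}.
Backdoor paths from Comorbidity to Treatment:
  P1: Comorbidity <- Hospital -> PriorTherapy -> Treatment
  P2: Comorbidity <- Hospital -> Treatment
The empty set is not sufficient: P1 (Comorbidity <- Hospital -> PriorTherapy -> Treatment) has no collider blocking it and no conditioned non-collider, so it is open.
Try {Hospital}:
  P1: blocked at fork node Hospital ∈ conditioning set.
  P2: blocked at fork node Hospital ∈ conditioning set.
{Hospital} contains no descendant of Comorbidity and blocks every backdoor path.
No other singleton works — e.g. {PriorTherapy} leaves P2 open — so {Hospital} is the unique smallest valid adjustment set.

{Hospital}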